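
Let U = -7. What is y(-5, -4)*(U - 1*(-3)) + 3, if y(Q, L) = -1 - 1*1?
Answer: 11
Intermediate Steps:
y(Q, L) = -2 (y(Q, L) = -1 - 1 = -2)
y(-5, -4)*(U - 1*(-3)) + 3 = -2*(-7 - 1*(-3)) + 3 = -2*(-7 + 3) + 3 = -2*(-4) + 3 = 8 + 3 = 11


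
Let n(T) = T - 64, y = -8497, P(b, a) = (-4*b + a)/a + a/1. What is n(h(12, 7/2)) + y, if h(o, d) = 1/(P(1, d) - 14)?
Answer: -1275603/149 ≈ -8561.1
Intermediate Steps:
P(b, a) = a + (a - 4*b)/a (P(b, a) = (a - 4*b)/a + a*1 = (a - 4*b)/a + a = a + (a - 4*b)/a)
h(o, d) = 1/(-13 + d - 4/d) (h(o, d) = 1/((1 + d - 4*1/d) - 14) = 1/((1 + d - 4/d) - 14) = 1/(-13 + d - 4/d))
n(T) = -64 + T
n(h(12, 7/2)) + y = (-64 - 7/2/(4 - 7/2*(-13 + 7/2))) - 8497 = (-64 - 7*(½)/(4 - 7*(½)*(-13 + 7*(½)))) - 8497 = (-64 - 1*7/2/(4 - 1*7/2*(-13 + 7/2))) - 8497 = (-64 - 1*7/2/(4 - 1*7/2*(-19/2))) - 8497 = (-64 - 1*7/2/(4 + 133/4)) - 8497 = (-64 - 1*7/2/149/4) - 8497 = (-64 - 1*7/2*4/149) - 8497 = (-64 - 14/149) - 8497 = -9550/149 - 8497 = -1275603/149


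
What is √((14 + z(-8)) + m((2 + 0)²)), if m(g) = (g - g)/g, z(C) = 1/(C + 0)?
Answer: √222/4 ≈ 3.7249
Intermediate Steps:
z(C) = 1/C
m(g) = 0 (m(g) = 0/g = 0)
√((14 + z(-8)) + m((2 + 0)²)) = √((14 + 1/(-8)) + 0) = √((14 - ⅛) + 0) = √(111/8 + 0) = √(111/8) = √222/4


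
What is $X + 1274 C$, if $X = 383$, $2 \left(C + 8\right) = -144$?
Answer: $-101537$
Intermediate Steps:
$C = -80$ ($C = -8 + \frac{1}{2} \left(-144\right) = -8 - 72 = -80$)
$X + 1274 C = 383 + 1274 \left(-80\right) = 383 - 101920 = -101537$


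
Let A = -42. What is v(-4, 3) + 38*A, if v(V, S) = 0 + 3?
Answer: -1593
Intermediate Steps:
v(V, S) = 3
v(-4, 3) + 38*A = 3 + 38*(-42) = 3 - 1596 = -1593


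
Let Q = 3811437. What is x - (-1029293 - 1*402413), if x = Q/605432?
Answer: 866804438429/605432 ≈ 1.4317e+6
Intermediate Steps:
x = 3811437/605432 ≈ 6.2954
x - (-1029293 - 1*402413) = 3811437/605432 - (-1029293 - 1*402413) = 3811437/605432 - (-1029293 - 402413) = 3811437/605432 - 1*(-1431706) = 3811437/605432 + 1431706 = 866804438429/605432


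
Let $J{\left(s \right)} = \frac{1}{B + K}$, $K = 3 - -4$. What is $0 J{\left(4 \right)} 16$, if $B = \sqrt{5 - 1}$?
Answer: $0$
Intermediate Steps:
$K = 7$ ($K = 3 + 4 = 7$)
$B = 2$ ($B = \sqrt{4} = 2$)
$J{\left(s \right)} = \frac{1}{9}$ ($J{\left(s \right)} = \frac{1}{2 + 7} = \frac{1}{9}$)
$0 J{\left(4 \right)} 16 = 0 \cdot \frac{1}{9} \cdot 16 = 0 \cdot 16 = 0$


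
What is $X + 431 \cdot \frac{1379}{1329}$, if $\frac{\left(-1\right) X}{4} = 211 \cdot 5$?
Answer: $- \frac{5014031}{1329} \approx -3772.8$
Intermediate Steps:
$X = -4220$ ($X = - 4 \cdot 211 \cdot 5 = \left(-4\right) 1055 = -4220$)
$X + 431 \cdot \frac{1379}{1329} = -4220 + 431 \cdot \frac{1379}{1329} = -4220 + \frac{594349}{1329} = - \frac{5014031}{1329}$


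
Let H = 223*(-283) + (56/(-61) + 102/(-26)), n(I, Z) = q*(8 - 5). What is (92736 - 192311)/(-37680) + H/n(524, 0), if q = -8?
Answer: 15731265259/5976048 ≈ 2632.4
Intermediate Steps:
n(I, Z) = -24 (n(I, Z) = -8*(8 - 5) = -8*3 = -24)
H = -50049276/793 (H = -63109 + (56*(-1/61) + 102*(-1/26)) = -63109 + (-56/61 - 51/13) = -63109 - 3839/793 = -50049276/793 ≈ -63114.)
(92736 - 192311)/(-37680) + H/n(524, 0) = (92736 - 192311)/(-37680) - 50049276/793/(-24) = -99575*(-1/37680) - 50049276/793*(-1/24) = 19915/7536 + 4170773/1586 = 15731265259/5976048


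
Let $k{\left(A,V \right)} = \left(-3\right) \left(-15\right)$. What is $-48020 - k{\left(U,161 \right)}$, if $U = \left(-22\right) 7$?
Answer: $-48065$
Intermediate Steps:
$U = -154$
$k{\left(A,V \right)} = 45$
$-48020 - k{\left(U,161 \right)} = -48020 - 45 = -48065$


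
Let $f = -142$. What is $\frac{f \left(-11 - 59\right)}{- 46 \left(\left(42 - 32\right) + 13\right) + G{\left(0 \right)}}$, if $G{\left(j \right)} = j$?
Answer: $- \frac{4970}{529} \approx -9.3951$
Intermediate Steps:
$\frac{f \left(-11 - 59\right)}{- 46 \left(\left(42 - 32\right) + 13\right) + G{\left(0 \right)}} = \frac{\left(-142\right) \left(-11 - 59\right)}{- 46 \left(\left(42 - 32\right) + 13\right) + 0} = \frac{\left(-142\right) \left(-70\right)}{- 46 \left(10 + 13\right) + 0} = \frac{9940}{\left(-46\right) 23 + 0} = \frac{9940}{-1058 + 0} = \frac{9940}{-1058} = 9940 \left(- \frac{1}{1058}\right) = - \frac{4970}{529}$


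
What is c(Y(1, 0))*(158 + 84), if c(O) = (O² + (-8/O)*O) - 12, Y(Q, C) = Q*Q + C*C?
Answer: -4598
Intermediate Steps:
Y(Q, C) = C² + Q² (Y(Q, C) = Q² + C² = C² + Q²)
c(O) = -20 + O² (c(O) = (O² - 8) - 12 = (-8 + O²) - 12 = -20 + O²)
c(Y(1, 0))*(158 + 84) = (-20 + (0² + 1²)²)*(158 + 84) = (-20 + (0 + 1)²)*242 = (-20 + 1²)*242 = (-20 + 1)*242 = -19*242 = -4598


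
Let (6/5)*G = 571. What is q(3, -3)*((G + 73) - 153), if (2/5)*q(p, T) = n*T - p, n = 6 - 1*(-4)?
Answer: -130625/4 ≈ -32656.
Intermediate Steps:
G = 2855/6 (G = (⅚)*571 = 2855/6 ≈ 475.83)
n = 10 (n = 6 + 4 = 10)
q(p, T) = 25*T - 5*p/2 (q(p, T) = 5*(10*T - p)/2 = 5*(-p + 10*T)/2 = 25*T - 5*p/2)
q(3, -3)*((G + 73) - 153) = (25*(-3) - 5/2*3)*((2855/6 + 73) - 153) = (-75 - 15/2)*(3293/6 - 153) = -165/2*2375/6 = -130625/4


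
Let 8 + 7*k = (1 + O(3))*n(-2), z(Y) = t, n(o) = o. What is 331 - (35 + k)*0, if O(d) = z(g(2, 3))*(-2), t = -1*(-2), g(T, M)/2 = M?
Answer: 331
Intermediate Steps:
g(T, M) = 2*M
t = 2
z(Y) = 2
O(d) = -4 (O(d) = 2*(-2) = -4)
k = -2/7 (k = -8/7 + ((1 - 4)*(-2))/7 = -8/7 + (-3*(-2))/7 = -8/7 + (⅐)*6 = -8/7 + 6/7 = -2/7 ≈ -0.28571)
331 - (35 + k)*0 = 331 - (35 - 2/7)*0 = 331 - 243*0/7 = 331 - 1*0 = 331 + 0 = 331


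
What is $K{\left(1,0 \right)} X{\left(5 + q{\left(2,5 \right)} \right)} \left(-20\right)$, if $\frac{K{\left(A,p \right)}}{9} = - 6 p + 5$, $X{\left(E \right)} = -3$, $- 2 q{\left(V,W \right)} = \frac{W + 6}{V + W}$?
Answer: $2700$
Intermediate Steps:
$q{\left(V,W \right)} = - \frac{6 + W}{2 \left(V + W\right)}$ ($q{\left(V,W \right)} = - \frac{\left(W + 6\right) \frac{1}{V + W}}{2} = - \frac{\left(6 + W\right) \frac{1}{V + W}}{2} = - \frac{\frac{1}{V + W} \left(6 + W\right)}{2} = - \frac{6 + W}{2 \left(V + W\right)}$)
$K{\left(A,p \right)} = 45 - 54 p$ ($K{\left(A,p \right)} = 9 \left(- 6 p + 5\right) = 9 \left(5 - 6 p\right) = 45 - 54 p$)
$K{\left(1,0 \right)} X{\left(5 + q{\left(2,5 \right)} \right)} \left(-20\right) = \left(45 - 0\right) \left(-3\right) \left(-20\right) = \left(45 + 0\right) \left(-3\right) \left(-20\right) = 45 \left(-3\right) \left(-20\right) = \left(-135\right) \left(-20\right) = 2700$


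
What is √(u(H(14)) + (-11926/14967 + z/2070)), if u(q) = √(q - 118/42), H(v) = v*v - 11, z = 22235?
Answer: √(25664427619530 + 122890824084*√80346)/1606458 ≈ 4.8418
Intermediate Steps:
H(v) = -11 + v² (H(v) = v² - 11 = -11 + v²)
u(q) = √(-59/21 + q) (u(q) = √(q - 118*1/42) = √(q - 59/21) = √(-59/21 + q))
√(u(H(14)) + (-11926/14967 + z/2070)) = √(√(-1239 + 441*(-11 + 14²))/21 + (-11926/14967 + 22235/2070)) = √(√(-1239 + 441*(-11 + 196))/21 + (-11926*1/14967 + 22235*(1/2070))) = √(√(-1239 + 441*185)/21 + (-11926/14967 + 4447/414)) = √(√(-1239 + 81585)/21 + 2282255/229494) = √(√80346/21 + 2282255/229494) = √(2282255/229494 + √80346/21)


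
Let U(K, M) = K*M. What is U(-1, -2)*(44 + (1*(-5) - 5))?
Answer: 68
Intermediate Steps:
U(-1, -2)*(44 + (1*(-5) - 5)) = (-1*(-2))*(44 + (1*(-5) - 5)) = 2*(44 + (-5 - 5)) = 2*(44 - 10) = 2*34 = 68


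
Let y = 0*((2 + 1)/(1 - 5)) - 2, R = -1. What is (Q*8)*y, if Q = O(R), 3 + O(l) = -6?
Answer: 144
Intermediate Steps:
O(l) = -9 (O(l) = -3 - 6 = -9)
Q = -9
y = -2 (y = 0*(3/(-4)) - 2 = 0*(3*(-¼)) - 2 = 0*(-¾) - 2 = 0 - 2 = -2)
(Q*8)*y = -9*8*(-2) = -72*(-2) = 144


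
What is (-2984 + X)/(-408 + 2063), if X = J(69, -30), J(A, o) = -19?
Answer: -3003/1655 ≈ -1.8145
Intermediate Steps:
X = -19
(-2984 + X)/(-408 + 2063) = (-2984 - 19)/(-408 + 2063) = -3003/1655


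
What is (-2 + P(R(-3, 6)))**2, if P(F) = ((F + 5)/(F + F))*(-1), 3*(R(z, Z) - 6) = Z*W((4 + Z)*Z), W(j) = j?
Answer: 403225/63504 ≈ 6.3496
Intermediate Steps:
R(z, Z) = 6 + Z**2*(4 + Z)/3 (R(z, Z) = 6 + (Z*((4 + Z)*Z))/3 = 6 + (Z*(Z*(4 + Z)))/3 = 6 + (Z**2*(4 + Z))/3 = 6 + Z**2*(4 + Z)/3)
P(F) = -(5 + F)/(2*F) (P(F) = ((5 + F)/((2*F)))*(-1) = ((5 + F)*(1/(2*F)))*(-1) = ((5 + F)/(2*F))*(-1) = -(5 + F)/(2*F))
(-2 + P(R(-3, 6)))**2 = (-2 + (-5 - (6 + (1/3)*6**2*(4 + 6)))/(2*(6 + (1/3)*6**2*(4 + 6))))**2 = (-2 + (-5 - (6 + (1/3)*36*10))/(2*(6 + (1/3)*36*10)))**2 = (-2 + (-5 - (6 + 120))/(2*(6 + 120)))**2 = (-2 + (1/2)*(-5 - 1*126)/126)**2 = (-2 + (1/2)*(1/126)*(-5 - 126))**2 = (-2 + (1/2)*(1/126)*(-131))**2 = (-2 - 131/252)**2 = (-635/252)**2 = 403225/63504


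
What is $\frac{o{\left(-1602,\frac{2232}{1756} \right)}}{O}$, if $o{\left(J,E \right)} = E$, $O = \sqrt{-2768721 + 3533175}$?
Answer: $\frac{93 \sqrt{764454}}{55932551} \approx 0.0014538$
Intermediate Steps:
$O = \sqrt{764454} \approx 874.33$
$\frac{o{\left(-1602,\frac{2232}{1756} \right)}}{O} = \frac{2232 \cdot \frac{1}{1756}}{\sqrt{764454}} = 2232 \cdot \frac{1}{1756} \frac{\sqrt{764454}}{764454} = \frac{558 \frac{\sqrt{764454}}{764454}}{439} = \frac{93 \sqrt{764454}}{55932551}$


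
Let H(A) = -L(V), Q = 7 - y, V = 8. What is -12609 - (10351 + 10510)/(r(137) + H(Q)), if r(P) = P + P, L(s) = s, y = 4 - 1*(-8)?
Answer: -3374855/266 ≈ -12687.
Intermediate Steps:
y = 12 (y = 4 + 8 = 12)
r(P) = 2*P
Q = -5 (Q = 7 - 1*12 = 7 - 12 = -5)
H(A) = -8 (H(A) = -1*8 = -8)
-12609 - (10351 + 10510)/(r(137) + H(Q)) = -12609 - (10351 + 10510)/(2*137 - 8) = -12609 - 20861/(274 - 8) = -12609 - 20861/266 = -3374855/266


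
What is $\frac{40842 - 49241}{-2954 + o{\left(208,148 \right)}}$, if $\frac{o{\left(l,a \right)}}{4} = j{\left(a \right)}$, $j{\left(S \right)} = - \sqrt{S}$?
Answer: $\frac{12405323}{4361874} - \frac{16798 \sqrt{37}}{2180937} \approx 2.7972$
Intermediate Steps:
$o{\left(l,a \right)} = - 4 \sqrt{a}$ ($o{\left(l,a \right)} = 4 \left(- \sqrt{a}\right) = - 4 \sqrt{a}$)
$\frac{40842 - 49241}{-2954 + o{\left(208,148 \right)}} = \frac{40842 - 49241}{-2954 - 4 \sqrt{148}} = - \frac{8399}{-2954 - 4 \cdot 2 \sqrt{37}} = - \frac{8399}{-2954 - 8 \sqrt{37}}$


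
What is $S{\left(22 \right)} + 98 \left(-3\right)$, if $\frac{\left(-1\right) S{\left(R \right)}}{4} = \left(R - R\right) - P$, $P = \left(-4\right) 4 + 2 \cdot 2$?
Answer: $-342$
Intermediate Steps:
$P = -12$ ($P = -16 + 4 = -12$)
$S{\left(R \right)} = -48$ ($S{\left(R \right)} = - 4 \left(\left(R - R\right) - -12\right) = - 4 \left(0 + 12\right) = \left(-4\right) 12 = -48$)
$S{\left(22 \right)} + 98 \left(-3\right) = -48 + 98 \left(-3\right) = -48 - 294 = -342$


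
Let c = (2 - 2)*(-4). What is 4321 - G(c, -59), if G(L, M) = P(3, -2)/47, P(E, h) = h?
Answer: 203089/47 ≈ 4321.0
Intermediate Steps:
c = 0 (c = 0*(-4) = 0)
G(L, M) = -2/47
4321 - G(c, -59) = 4321 - 1*(-2/47) = 4321 + 2/47 = 203089/47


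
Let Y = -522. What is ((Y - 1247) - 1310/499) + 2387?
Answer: 307072/499 ≈ 615.38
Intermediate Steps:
((Y - 1247) - 1310/499) + 2387 = ((-522 - 1247) - 1310/499) + 2387 = (-1769 - 1310*1/499) + 2387 = (-1769 - 1310/499) + 2387 = -884041/499 + 2387 = 307072/499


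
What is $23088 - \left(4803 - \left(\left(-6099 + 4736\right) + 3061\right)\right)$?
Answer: $19983$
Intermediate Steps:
$23088 - \left(4803 - \left(\left(-6099 + 4736\right) + 3061\right)\right) = 23088 - \left(4803 - \left(-1363 + 3061\right)\right) = 23088 - \left(4803 - 1698\right) = 23088 - 3105 = 19983$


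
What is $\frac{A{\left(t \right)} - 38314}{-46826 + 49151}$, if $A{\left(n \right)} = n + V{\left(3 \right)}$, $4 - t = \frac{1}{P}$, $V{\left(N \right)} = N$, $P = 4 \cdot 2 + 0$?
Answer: $- \frac{306457}{18600} \approx -16.476$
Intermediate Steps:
$P = 8$ ($P = 8 + 0 = 8$)
$t = \frac{31}{8}$ ($t = 4 - \frac{1}{8} = \frac{31}{8} \approx 3.875$)
$A{\left(n \right)} = 3 + n$ ($A{\left(n \right)} = n + 3 = 3 + n$)
$\frac{A{\left(t \right)} - 38314}{-46826 + 49151} = \frac{\left(3 + \frac{31}{8}\right) - 38314}{-46826 + 49151} = \frac{\frac{55}{8} - 38314}{2325} = \left(- \frac{306457}{8}\right) \frac{1}{2325} = - \frac{306457}{18600}$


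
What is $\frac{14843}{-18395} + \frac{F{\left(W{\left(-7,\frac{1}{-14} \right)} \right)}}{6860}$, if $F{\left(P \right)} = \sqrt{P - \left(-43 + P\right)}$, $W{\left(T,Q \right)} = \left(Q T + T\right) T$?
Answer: $- \frac{14843}{18395} + \frac{\sqrt{43}}{6860} \approx -0.80595$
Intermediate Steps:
$W{\left(T,Q \right)} = T \left(T + Q T\right)$ ($W{\left(T,Q \right)} = \left(T + Q T\right) T = T \left(T + Q T\right)$)
$F{\left(P \right)} = \sqrt{43}$
$\frac{14843}{-18395} + \frac{F{\left(W{\left(-7,\frac{1}{-14} \right)} \right)}}{6860} = \frac{14843}{-18395} + \frac{\sqrt{43}}{6860} = 14843 \left(- \frac{1}{18395}\right) + \sqrt{43} \cdot \frac{1}{6860} = - \frac{14843}{18395} + \frac{\sqrt{43}}{6860}$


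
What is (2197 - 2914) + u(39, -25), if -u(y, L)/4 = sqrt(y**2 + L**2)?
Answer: -717 - 4*sqrt(2146) ≈ -902.30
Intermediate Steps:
u(y, L) = -4*sqrt(L**2 + y**2) (u(y, L) = -4*sqrt(y**2 + L**2) = -4*sqrt(L**2 + y**2))
(2197 - 2914) + u(39, -25) = (2197 - 2914) - 4*sqrt((-25)**2 + 39**2) = -717 - 4*sqrt(625 + 1521) = -717 - 4*sqrt(2146)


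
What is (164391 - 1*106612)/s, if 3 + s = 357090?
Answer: 57779/357087 ≈ 0.16181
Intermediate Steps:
s = 357087 (s = -3 + 357090 = 357087)
(164391 - 1*106612)/s = (164391 - 1*106612)/357087 = (164391 - 106612)*(1/357087) = 57779*(1/357087) = 57779/357087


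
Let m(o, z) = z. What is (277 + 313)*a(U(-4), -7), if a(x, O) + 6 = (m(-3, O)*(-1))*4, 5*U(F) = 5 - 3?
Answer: 12980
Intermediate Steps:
U(F) = ⅖ (U(F) = (5 - 3)/5 = (⅕)*2 = ⅖)
a(x, O) = -6 - 4*O (a(x, O) = -6 + (O*(-1))*4 = -6 - O*4 = -6 - 4*O)
(277 + 313)*a(U(-4), -7) = (277 + 313)*(-6 - 4*(-7)) = 590*(-6 + 28) = 590*22 = 12980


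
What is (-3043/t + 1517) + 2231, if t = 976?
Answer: 3655005/976 ≈ 3744.9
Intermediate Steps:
(-3043/t + 1517) + 2231 = (-3043/976 + 1517) + 2231 = 1477549/976 + 2231 = 3655005/976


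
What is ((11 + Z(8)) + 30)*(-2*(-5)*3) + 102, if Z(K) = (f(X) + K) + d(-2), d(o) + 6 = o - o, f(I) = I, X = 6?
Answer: 1572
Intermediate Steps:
d(o) = -6 (d(o) = -6 + (o - o) = -6 + 0 = -6)
Z(K) = K (Z(K) = (6 + K) - 6 = K)
((11 + Z(8)) + 30)*(-2*(-5)*3) + 102 = ((11 + 8) + 30)*(-2*(-5)*3) + 102 = (19 + 30)*(10*3) + 102 = 49*30 + 102 = 1470 + 102 = 1572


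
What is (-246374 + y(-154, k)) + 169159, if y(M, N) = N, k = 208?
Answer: -77007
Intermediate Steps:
(-246374 + y(-154, k)) + 169159 = (-246374 + 208) + 169159 = -246166 + 169159 = -77007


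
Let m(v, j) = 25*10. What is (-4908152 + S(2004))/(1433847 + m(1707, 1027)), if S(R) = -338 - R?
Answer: -4910494/1434097 ≈ -3.4241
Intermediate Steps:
m(v, j) = 250
(-4908152 + S(2004))/(1433847 + m(1707, 1027)) = (-4908152 + (-338 - 1*2004))/(1433847 + 250) = (-4908152 + (-338 - 2004))/1434097 = (-4908152 - 2342)*(1/1434097) = -4910494*1/1434097 = -4910494/1434097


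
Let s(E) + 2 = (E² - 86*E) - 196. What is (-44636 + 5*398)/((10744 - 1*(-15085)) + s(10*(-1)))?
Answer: -42646/26591 ≈ -1.6038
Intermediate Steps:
s(E) = -198 + E² - 86*E (s(E) = -2 + ((E² - 86*E) - 196) = -2 + (-196 + E² - 86*E) = -198 + E² - 86*E)
(-44636 + 5*398)/((10744 - 1*(-15085)) + s(10*(-1))) = (-44636 + 5*398)/((10744 - 1*(-15085)) + (-198 + (10*(-1))² - 860*(-1))) = (-44636 + 1990)/((10744 + 15085) + (-198 + (-10)² - 86*(-10))) = -42646/(25829 + (-198 + 100 + 860)) = -42646/(25829 + 762) = -42646/26591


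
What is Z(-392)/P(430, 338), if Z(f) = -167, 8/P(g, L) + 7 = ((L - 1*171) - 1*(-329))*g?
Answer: -35616591/8 ≈ -4.4521e+6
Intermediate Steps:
P(g, L) = 8/(-7 + g*(158 + L)) (P(g, L) = 8/(-7 + ((L - 1*171) - 1*(-329))*g) = 8/(-7 + ((L - 171) + 329)*g) = 8/(-7 + ((-171 + L) + 329)*g) = 8/(-7 + (158 + L)*g) = 8/(-7 + g*(158 + L)))
Z(-392)/P(430, 338) = -167/(8/(-7 + 158*430 + 338*430)) = -167/(8/(-7 + 67940 + 145340)) = -167/(8/213273) = -167/(8*(1/213273)) = -167/8/213273 = -167*213273/8 = -35616591/8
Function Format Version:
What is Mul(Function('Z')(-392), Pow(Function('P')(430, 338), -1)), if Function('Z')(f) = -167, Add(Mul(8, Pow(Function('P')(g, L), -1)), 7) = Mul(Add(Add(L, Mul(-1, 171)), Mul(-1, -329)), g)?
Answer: Rational(-35616591, 8) ≈ -4.4521e+6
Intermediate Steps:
Function('P')(g, L) = Mul(8, Pow(Add(-7, Mul(g, Add(158, L))), -1)) (Function('P')(g, L) = Mul(8, Pow(Add(-7, Mul(Add(Add(L, Mul(-1, 171)), Mul(-1, -329)), g)), -1)) = Mul(8, Pow(Add(-7, Mul(Add(Add(L, -171), 329), g)), -1)) = Mul(8, Pow(Add(-7, Mul(Add(Add(-171, L), 329), g)), -1)) = Mul(8, Pow(Add(-7, Mul(Add(158, L), g)), -1)) = Mul(8, Pow(Add(-7, Mul(g, Add(158, L))), -1)))
Mul(Function('Z')(-392), Pow(Function('P')(430, 338), -1)) = Mul(-167, Pow(Mul(8, Pow(Add(-7, Mul(158, 430), Mul(338, 430)), -1)), -1)) = Mul(-167, Pow(Mul(8, Pow(Add(-7, 67940, 145340), -1)), -1)) = Mul(-167, Pow(Mul(8, Pow(213273, -1)), -1)) = Mul(-167, Pow(Mul(8, Rational(1, 213273)), -1)) = Mul(-167, Pow(Rational(8, 213273), -1)) = Mul(-167, Rational(213273, 8)) = Rational(-35616591, 8)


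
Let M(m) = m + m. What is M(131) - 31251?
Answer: -30989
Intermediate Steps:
M(m) = 2*m
M(131) - 31251 = 2*131 - 31251 = 262 - 31251 = -30989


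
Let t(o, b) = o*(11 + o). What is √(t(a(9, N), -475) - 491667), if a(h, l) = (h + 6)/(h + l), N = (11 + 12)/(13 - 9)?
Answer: 3*I*√190161143/59 ≈ 701.18*I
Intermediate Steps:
N = 23/4 ≈ 5.7500
a(h, l) = (6 + h)/(h + l)
√(t(a(9, N), -475) - 491667) = √(((6 + 9)/(9 + 23/4))*(11 + (6 + 9)/(9 + 23/4)) - 491667) = √((15/(59/4))*(11 + 15/(59/4)) - 491667) = √(((4/59)*15)*(11 + (4/59)*15) - 491667) = √(60*(11 + 60/59)/59 - 491667) = √((60/59)*(709/59) - 491667) = √(42540/3481 - 491667) = √(-1711450287/3481) = 3*I*√190161143/59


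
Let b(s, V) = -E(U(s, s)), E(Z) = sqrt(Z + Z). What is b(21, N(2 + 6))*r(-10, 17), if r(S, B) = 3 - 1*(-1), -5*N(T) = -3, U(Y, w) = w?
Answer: -4*sqrt(42) ≈ -25.923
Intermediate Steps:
N(T) = 3/5 (N(T) = -1/5*(-3) = 3/5)
E(Z) = sqrt(2)*sqrt(Z) (E(Z) = sqrt(2*Z) = sqrt(2)*sqrt(Z))
r(S, B) = 4 (r(S, B) = 3 + 1 = 4)
b(s, V) = -sqrt(2)*sqrt(s)
b(21, N(2 + 6))*r(-10, 17) = -sqrt(2)*sqrt(21)*4 = -sqrt(42)*4 = -4*sqrt(42)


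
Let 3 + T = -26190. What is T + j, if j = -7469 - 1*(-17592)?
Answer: -16070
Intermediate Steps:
T = -26193 (T = -3 - 26190 = -26193)
j = 10123 (j = -7469 + 17592 = 10123)
T + j = -26193 + 10123 = -16070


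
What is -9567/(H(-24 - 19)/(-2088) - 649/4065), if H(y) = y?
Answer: 27067339080/393439 ≈ 68797.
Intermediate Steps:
-9567/(H(-24 - 19)/(-2088) - 649/4065) = -9567/((-24 - 19)/(-2088) - 649/4065) = -9567/(-43*(-1/2088) - 649*1/4065) = -9567/(43/2088 - 649/4065) = -9567/(-393439/2829240) = -9567*(-2829240/393439) = 27067339080/393439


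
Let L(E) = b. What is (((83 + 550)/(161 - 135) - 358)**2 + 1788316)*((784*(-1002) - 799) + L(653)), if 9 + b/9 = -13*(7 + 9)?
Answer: -19467823773560/13 ≈ -1.4975e+12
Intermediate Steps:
b = -1953 (b = -81 + 9*(-13*(7 + 9)) = -81 + 9*(-13*16) = -81 + 9*(-208) = -81 - 1872 = -1953)
L(E) = -1953
(((83 + 550)/(161 - 135) - 358)**2 + 1788316)*((784*(-1002) - 799) + L(653)) = (((83 + 550)/(161 - 135) - 358)**2 + 1788316)*((784*(-1002) - 799) - 1953) = ((633/26 - 358)**2 + 1788316)*((-785568 - 799) - 1953) = ((633*(1/26) - 358)**2 + 1788316)*(-786367 - 1953) = ((633/26 - 358)**2 + 1788316)*(-788320) = ((-8675/26)**2 + 1788316)*(-788320) = (75255625/676 + 1788316)*(-788320) = (1284157241/676)*(-788320) = -19467823773560/13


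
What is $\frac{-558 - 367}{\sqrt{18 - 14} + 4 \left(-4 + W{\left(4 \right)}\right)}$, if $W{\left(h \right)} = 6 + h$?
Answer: $- \frac{925}{26} \approx -35.577$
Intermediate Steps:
$\frac{-558 - 367}{\sqrt{18 - 14} + 4 \left(-4 + W{\left(4 \right)}\right)} = \frac{-558 - 367}{\sqrt{18 - 14} + 4 \left(-4 + \left(6 + 4\right)\right)} = \frac{-558 - 367}{\sqrt{4} + 4 \left(-4 + 10\right)} = \frac{1}{2 + 4 \cdot 6} \left(-925\right) = \frac{1}{2 + 24} \left(-925\right) = \frac{1}{26} \left(-925\right) = - \frac{925}{26}$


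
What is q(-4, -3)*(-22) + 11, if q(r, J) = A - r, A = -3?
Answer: -11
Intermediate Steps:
q(r, J) = -3 - r
q(-4, -3)*(-22) + 11 = (-3 - 1*(-4))*(-22) + 11 = (-3 + 4)*(-22) + 11 = 1*(-22) + 11 = -22 + 11 = -11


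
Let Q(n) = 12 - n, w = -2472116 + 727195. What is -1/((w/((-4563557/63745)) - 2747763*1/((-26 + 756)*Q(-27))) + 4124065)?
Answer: -43308155930/179657042824750503 ≈ -2.4106e-7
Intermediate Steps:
w = -1744921
-1/((w/((-4563557/63745)) - 2747763*1/((-26 + 756)*Q(-27))) + 4124065) = -1/((-1744921/((-4563557/63745)) - 2747763*1/((-26 + 756)*(12 - 1*(-27)))) + 4124065) = -1/((-1744921/((-4563557*1/63745)) - 2747763*1/(730*(12 + 27))) + 4124065) = -1/((-1744921/(-4563557/63745) - 2747763/(39*730)) + 4124065) = -1/((-1744921*(-63745/4563557) - 2747763/28470) + 4124065) = -1/((111229989145/4563557 - 2747763*1/28470) + 4124065) = -1/((111229989145/4563557 - 915921/9490) + 4124065) = -1/(1051392739295053/43308155930 + 4124065) = -1/179657042824750503/43308155930 = -1*43308155930/179657042824750503 = -43308155930/179657042824750503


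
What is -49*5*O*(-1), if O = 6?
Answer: 1470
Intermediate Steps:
-49*5*O*(-1) = -49*5*6*(-1) = -1470*(-1) = -49*(-30) = 1470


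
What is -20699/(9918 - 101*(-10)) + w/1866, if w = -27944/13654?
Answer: -131920507117/69606890448 ≈ -1.8952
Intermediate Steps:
w = -13972/6827 (w = -27944*1/13654 = -13972/6827 ≈ -2.0466)
-20699/(9918 - 101*(-10)) + w/1866 = -20699/(9918 - 101*(-10)) - 13972/6827/1866 = -20699/(9918 + 1010) - 13972/6827*1/1866 = -20699/10928 - 6986/6369591 = -131920507117/69606890448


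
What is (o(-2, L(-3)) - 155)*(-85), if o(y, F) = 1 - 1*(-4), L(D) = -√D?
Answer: 12750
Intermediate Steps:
o(y, F) = 5 (o(y, F) = 1 + 4 = 5)
(o(-2, L(-3)) - 155)*(-85) = (5 - 155)*(-85) = -150*(-85) = 12750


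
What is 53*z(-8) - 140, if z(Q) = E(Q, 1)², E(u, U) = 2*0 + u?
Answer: 3252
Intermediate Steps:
E(u, U) = u (E(u, U) = 0 + u = u)
z(Q) = Q²
53*z(-8) - 140 = 53*(-8)² - 140 = 53*64 - 140 = 3392 - 140 = 3252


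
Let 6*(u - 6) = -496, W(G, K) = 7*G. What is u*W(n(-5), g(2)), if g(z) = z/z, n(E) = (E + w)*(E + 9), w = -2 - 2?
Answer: 19320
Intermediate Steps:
w = -4
n(E) = (-4 + E)*(9 + E) (n(E) = (E - 4)*(E + 9) = (-4 + E)*(9 + E))
g(z) = 1
u = -230/3 (u = 6 + (⅙)*(-496) = 6 - 248/3 = -230/3 ≈ -76.667)
u*W(n(-5), g(2)) = -1610*(-36 + (-5)² + 5*(-5))/3 = -1610*(-36 + 25 - 25)/3 = -1610*(-36)/3 = -230/3*(-252) = 19320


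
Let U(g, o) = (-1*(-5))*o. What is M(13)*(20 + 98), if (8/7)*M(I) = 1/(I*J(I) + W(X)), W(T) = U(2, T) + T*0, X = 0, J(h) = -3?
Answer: -413/156 ≈ -2.6474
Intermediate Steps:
U(g, o) = 5*o
W(T) = 5*T (W(T) = 5*T + T*0 = 5*T + 0 = 5*T)
M(I) = -7/(24*I) (M(I) = 7/(8*(I*(-3) + 5*0)) = 7/(8*(-3*I + 0)) = 7/(8*((-3*I))) = 7*(-1/(3*I))/8 = -7/(24*I))
M(13)*(20 + 98) = (-7/24/13)*(20 + 98) = -7/24*1/13*118 = -7/312*118 = -413/156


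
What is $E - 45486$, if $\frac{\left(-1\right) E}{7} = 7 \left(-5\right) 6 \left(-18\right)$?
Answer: $-71946$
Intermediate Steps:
$E = -26460$ ($E = - 7 \cdot 7 \left(-5\right) 6 \left(-18\right) = - 7 \left(-35\right) 6 \left(-18\right) = - 7 \left(\left(-210\right) \left(-18\right)\right) = \left(-7\right) 3780 = -26460$)
$E - 45486 = -26460 - 45486 = -71946$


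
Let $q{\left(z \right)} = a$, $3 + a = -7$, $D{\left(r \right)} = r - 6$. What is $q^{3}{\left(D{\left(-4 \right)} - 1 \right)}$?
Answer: $-1000$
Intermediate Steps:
$D{\left(r \right)} = -6 + r$ ($D{\left(r \right)} = r - 6 = -6 + r$)
$a = -10$ ($a = -3 - 7 = -10$)
$q{\left(z \right)} = -10$
$q^{3}{\left(D{\left(-4 \right)} - 1 \right)} = \left(-10\right)^{3} = -1000$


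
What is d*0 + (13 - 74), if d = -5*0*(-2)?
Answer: -61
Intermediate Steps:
d = 0 (d = 0*(-2) = 0)
d*0 + (13 - 74) = 0*0 + (13 - 74) = 0 - 61 = -61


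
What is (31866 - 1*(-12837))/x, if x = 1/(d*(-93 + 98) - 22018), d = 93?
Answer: -963483759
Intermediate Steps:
x = -1/21553 (x = 1/(93*(-93 + 98) - 22018) = 1/(93*5 - 22018) = 1/(465 - 22018) = 1/(-21553) = -1/21553 ≈ -4.6397e-5)
(31866 - 1*(-12837))/x = (31866 - 1*(-12837))/(-1/21553) = (31866 + 12837)*(-21553) = 44703*(-21553) = -963483759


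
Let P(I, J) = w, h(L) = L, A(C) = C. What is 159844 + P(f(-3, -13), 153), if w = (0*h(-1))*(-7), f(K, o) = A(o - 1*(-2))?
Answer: 159844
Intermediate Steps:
f(K, o) = 2 + o (f(K, o) = o - 1*(-2) = o + 2 = 2 + o)
w = 0 (w = (0*(-1))*(-7) = 0*(-7) = 0)
P(I, J) = 0
159844 + P(f(-3, -13), 153) = 159844 + 0 = 159844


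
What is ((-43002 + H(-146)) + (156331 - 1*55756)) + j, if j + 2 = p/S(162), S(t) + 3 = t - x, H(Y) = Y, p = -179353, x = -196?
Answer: 20206522/355 ≈ 56920.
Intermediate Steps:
S(t) = 193 + t (S(t) = -3 + (t - 1*(-196)) = -3 + (t + 196) = -3 + (196 + t) = 193 + t)
j = -180063/355 (j = -2 - 179353/(193 + 162) = -2 - 179353/355 = -180063/355 ≈ -507.22)
((-43002 + H(-146)) + (156331 - 1*55756)) + j = ((-43002 - 146) + (156331 - 1*55756)) - 180063/355 = (-43148 + (156331 - 55756)) - 180063/355 = (-43148 + 100575) - 180063/355 = 57427 - 180063/355 = 20206522/355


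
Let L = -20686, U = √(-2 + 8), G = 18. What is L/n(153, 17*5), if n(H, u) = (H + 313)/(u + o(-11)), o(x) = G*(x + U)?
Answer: 1168759/233 - 186174*√6/233 ≈ 3058.9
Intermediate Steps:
U = √6 ≈ 2.4495
o(x) = 18*x + 18*√6 (o(x) = 18*(x + √6) = 18*x + 18*√6)
n(H, u) = (313 + H)/(-198 + u + 18*√6) (n(H, u) = (H + 313)/(u + (18*(-11) + 18*√6)) = (313 + H)/(u + (-198 + 18*√6)) = (313 + H)/(-198 + u + 18*√6))
L/n(153, 17*5) = -20686*(-198 + 17*5 + 18*√6)/(313 + 153) = -(-1168759/233 + 186174*√6/233) = -20686*(-113/466 + 9*√6/233) = 1168759/233 - 186174*√6/233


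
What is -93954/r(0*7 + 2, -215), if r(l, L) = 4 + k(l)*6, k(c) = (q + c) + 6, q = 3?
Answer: -6711/5 ≈ -1342.2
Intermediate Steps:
k(c) = 9 + c (k(c) = (3 + c) + 6 = 9 + c)
r(l, L) = 58 + 6*l (r(l, L) = 4 + (9 + l)*6 = 4 + (54 + 6*l) = 58 + 6*l)
-93954/r(0*7 + 2, -215) = -93954/(58 + 6*(0*7 + 2)) = -93954/(58 + 6*(0 + 2)) = -93954/(58 + 6*2) = -93954/(58 + 12) = -93954/70 = -93954*1/70 = -6711/5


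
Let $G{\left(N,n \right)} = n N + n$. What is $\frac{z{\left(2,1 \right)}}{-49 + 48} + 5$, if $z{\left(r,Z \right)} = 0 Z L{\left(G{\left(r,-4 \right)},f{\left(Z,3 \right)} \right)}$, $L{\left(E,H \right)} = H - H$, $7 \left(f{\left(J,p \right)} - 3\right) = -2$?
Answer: $5$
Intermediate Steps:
$f{\left(J,p \right)} = \frac{19}{7}$ ($f{\left(J,p \right)} = 3 + \frac{1}{7} \left(-2\right) = 3 - \frac{2}{7} = \frac{19}{7}$)
$G{\left(N,n \right)} = n + N n$ ($G{\left(N,n \right)} = N n + n = n + N n$)
$L{\left(E,H \right)} = 0$
$z{\left(r,Z \right)} = 0$ ($z{\left(r,Z \right)} = 0 Z 0 = 0 \cdot 0 = 0$)
$\frac{z{\left(2,1 \right)}}{-49 + 48} + 5 = \frac{1}{-49 + 48} \cdot 0 + 5 = \frac{1}{-1} \cdot 0 + 5 = \left(-1\right) 0 + 5 = 0 + 5 = 5$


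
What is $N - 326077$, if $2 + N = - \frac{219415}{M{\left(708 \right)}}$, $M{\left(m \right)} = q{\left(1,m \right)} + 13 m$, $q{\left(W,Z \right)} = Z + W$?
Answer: $- \frac{3232640542}{9913} \approx -3.261 \cdot 10^{5}$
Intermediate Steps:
$q{\left(W,Z \right)} = W + Z$
$M{\left(m \right)} = 1 + 14 m$ ($M{\left(m \right)} = \left(1 + m\right) + 13 m = 1 + 14 m$)
$N = - \frac{239241}{9913}$ ($N = -2 - \frac{219415}{1 + 14 \cdot 708} = -2 - \frac{219415}{1 + 9912} = -2 - \frac{219415}{9913} = - \frac{239241}{9913} \approx -24.134$)
$N - 326077 = - \frac{239241}{9913} - 326077 = - \frac{3232640542}{9913}$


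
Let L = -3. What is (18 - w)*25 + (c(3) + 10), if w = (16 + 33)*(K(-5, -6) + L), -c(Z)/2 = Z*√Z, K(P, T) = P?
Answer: 10260 - 6*√3 ≈ 10250.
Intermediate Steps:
c(Z) = -2*Z^(3/2) (c(Z) = -2*Z*√Z = -2*Z^(3/2))
w = -392 (w = (16 + 33)*(-5 - 3) = 49*(-8) = -392)
(18 - w)*25 + (c(3) + 10) = (18 - 1*(-392))*25 + (-6*√3 + 10) = (18 + 392)*25 + (-6*√3 + 10) = 410*25 + (-6*√3 + 10) = 10250 + (10 - 6*√3) = 10260 - 6*√3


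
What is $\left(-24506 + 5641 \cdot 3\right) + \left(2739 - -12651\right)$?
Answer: $7807$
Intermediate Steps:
$\left(-24506 + 5641 \cdot 3\right) + \left(2739 - -12651\right) = \left(-24506 + 16923\right) + \left(2739 + 12651\right) = -7583 + 15390 = 7807$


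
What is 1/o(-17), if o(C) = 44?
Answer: 1/44 ≈ 0.022727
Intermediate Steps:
1/o(-17) = 1/44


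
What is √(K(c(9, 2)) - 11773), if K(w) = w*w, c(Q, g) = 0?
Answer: I*√11773 ≈ 108.5*I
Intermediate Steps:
K(w) = w²
√(K(c(9, 2)) - 11773) = √(0² - 11773) = √(0 - 11773) = √(-11773) = I*√11773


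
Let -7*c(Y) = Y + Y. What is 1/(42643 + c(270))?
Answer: 7/297961 ≈ 2.3493e-5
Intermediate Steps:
c(Y) = -2*Y/7 (c(Y) = -(Y + Y)/7 = -2*Y/7)
1/(42643 + c(270)) = 1/(42643 - 2/7*270) = 1/(42643 - 540/7) = 1/(297961/7) = 7/297961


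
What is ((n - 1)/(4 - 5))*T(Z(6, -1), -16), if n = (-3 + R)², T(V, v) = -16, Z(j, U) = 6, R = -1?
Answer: 240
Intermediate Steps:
n = 16 (n = (-3 - 1)² = (-4)² = 16)
((n - 1)/(4 - 5))*T(Z(6, -1), -16) = ((16 - 1)/(4 - 5))*(-16) = (15/(-1))*(-16) = (15*(-1))*(-16) = -15*(-16) = 240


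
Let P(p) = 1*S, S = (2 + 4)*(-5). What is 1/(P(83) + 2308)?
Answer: 1/2278 ≈ 0.00043898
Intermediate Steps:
S = -30 (S = 6*(-5) = -30)
P(p) = -30 (P(p) = 1*(-30) = -30)
1/(P(83) + 2308) = 1/(-30 + 2308) = 1/2278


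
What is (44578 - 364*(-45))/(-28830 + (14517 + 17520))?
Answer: 60958/3207 ≈ 19.008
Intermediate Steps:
(44578 - 364*(-45))/(-28830 + (14517 + 17520)) = (44578 + 16380)/(-28830 + 32037) = 60958/3207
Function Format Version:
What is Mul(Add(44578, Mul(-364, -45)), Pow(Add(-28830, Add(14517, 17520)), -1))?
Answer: Rational(60958, 3207) ≈ 19.008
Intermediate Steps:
Mul(Add(44578, Mul(-364, -45)), Pow(Add(-28830, Add(14517, 17520)), -1)) = Mul(Add(44578, 16380), Pow(Add(-28830, 32037), -1)) = Mul(60958, Pow(3207, -1)) = Mul(60958, Rational(1, 3207)) = Rational(60958, 3207)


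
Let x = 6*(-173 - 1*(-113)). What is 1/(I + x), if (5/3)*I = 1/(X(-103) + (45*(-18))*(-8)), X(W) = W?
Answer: -31885/11478597 ≈ -0.0027778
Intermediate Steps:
x = -360 (x = 6*(-173 + 113) = 6*(-60) = -360)
I = 3/31885 (I = 3/(5*(-103 + (45*(-18))*(-8))) = 3/(5*(-103 - 810*(-8))) = 3/(5*(-103 + 6480)) = (⅗)/6377 = (⅗)*(1/6377) = 3/31885 ≈ 9.4088e-5)
1/(I + x) = 1/(3/31885 - 360) = 1/(-11478597/31885) = -31885/11478597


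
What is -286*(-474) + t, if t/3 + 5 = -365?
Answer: 134454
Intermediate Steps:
t = -1110 (t = -15 + 3*(-365) = -15 - 1095 = -1110)
-286*(-474) + t = -286*(-474) - 1110 = 135564 - 1110 = 134454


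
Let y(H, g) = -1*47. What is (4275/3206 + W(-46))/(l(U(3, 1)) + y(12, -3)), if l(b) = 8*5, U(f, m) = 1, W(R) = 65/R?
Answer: 2935/258083 ≈ 0.011372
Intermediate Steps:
l(b) = 40
y(H, g) = -47
(4275/3206 + W(-46))/(l(U(3, 1)) + y(12, -3)) = (4275/3206 + 65/(-46))/(40 - 47) = (4275*(1/3206) + 65*(-1/46))/(-7) = (4275/3206 - 65/46)*(-⅐) = -2935/36869*(-⅐) = 2935/258083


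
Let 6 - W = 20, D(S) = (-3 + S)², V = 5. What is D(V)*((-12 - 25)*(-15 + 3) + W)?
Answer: 1720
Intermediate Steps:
W = -14 (W = 6 - 1*20 = 6 - 20 = -14)
D(V)*((-12 - 25)*(-15 + 3) + W) = (-3 + 5)²*((-12 - 25)*(-15 + 3) - 14) = 2²*(-37*(-12) - 14) = 4*(444 - 14) = 4*430 = 1720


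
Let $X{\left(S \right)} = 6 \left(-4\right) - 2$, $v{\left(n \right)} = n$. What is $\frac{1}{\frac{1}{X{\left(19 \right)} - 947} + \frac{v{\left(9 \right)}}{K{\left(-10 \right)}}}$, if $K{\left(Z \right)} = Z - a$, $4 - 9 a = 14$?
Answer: $- \frac{77840}{78893} \approx -0.98665$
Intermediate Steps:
$a = - \frac{10}{9}$ ($a = \frac{4}{9} - \frac{14}{9} = - \frac{10}{9} \approx -1.1111$)
$K{\left(Z \right)} = \frac{10}{9} + Z$ ($K{\left(Z \right)} = Z - - \frac{10}{9} = Z + \frac{10}{9} = \frac{10}{9} + Z$)
$X{\left(S \right)} = -26$ ($X{\left(S \right)} = -24 - 2 = -26$)
$\frac{1}{\frac{1}{X{\left(19 \right)} - 947} + \frac{v{\left(9 \right)}}{K{\left(-10 \right)}}} = \frac{1}{\frac{1}{-26 - 947} + \frac{9}{\frac{10}{9} - 10}} = \frac{1}{\frac{1}{-973} + \frac{9}{- \frac{80}{9}}} = \frac{1}{- \frac{1}{973} + 9 \left(- \frac{9}{80}\right)} = \frac{1}{- \frac{1}{973} - \frac{81}{80}} = \frac{1}{- \frac{78893}{77840}} = - \frac{77840}{78893}$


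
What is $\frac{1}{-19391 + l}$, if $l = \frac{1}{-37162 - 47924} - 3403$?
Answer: $- \frac{85086}{1939450285} \approx -4.3871 \cdot 10^{-5}$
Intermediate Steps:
$l = - \frac{289547659}{85086}$ ($l = \frac{1}{-85086} - 3403 = - \frac{1}{85086} - 3403 = - \frac{289547659}{85086} \approx -3403.0$)
$\frac{1}{-19391 + l} = \frac{1}{-19391 - \frac{289547659}{85086}} = \frac{1}{- \frac{1939450285}{85086}} = - \frac{85086}{1939450285}$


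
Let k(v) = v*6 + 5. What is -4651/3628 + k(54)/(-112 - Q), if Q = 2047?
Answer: -11235121/7832852 ≈ -1.4344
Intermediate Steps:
k(v) = 5 + 6*v (k(v) = 6*v + 5 = 5 + 6*v)
-4651/3628 + k(54)/(-112 - Q) = -4651/3628 + (5 + 6*54)/(-112 - 1*2047) = -4651*1/3628 + (5 + 324)/(-112 - 2047) = -4651/3628 + 329/(-2159) = -4651/3628 + 329*(-1/2159) = -4651/3628 - 329/2159 = -11235121/7832852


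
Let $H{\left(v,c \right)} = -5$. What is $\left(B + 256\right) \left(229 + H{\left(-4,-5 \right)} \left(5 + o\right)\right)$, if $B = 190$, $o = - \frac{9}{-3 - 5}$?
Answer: $\frac{353901}{4} \approx 88475.0$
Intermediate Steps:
$o = \frac{9}{8}$ ($o = - \frac{9}{-3 - 5} = - \frac{9}{-8} = \left(-9\right) \left(- \frac{1}{8}\right) = \frac{9}{8} \approx 1.125$)
$\left(B + 256\right) \left(229 + H{\left(-4,-5 \right)} \left(5 + o\right)\right) = \left(190 + 256\right) \left(229 - 5 \left(5 + \frac{9}{8}\right)\right) = 446 \left(229 - \frac{245}{8}\right) = 446 \cdot \frac{1587}{8} = \frac{353901}{4}$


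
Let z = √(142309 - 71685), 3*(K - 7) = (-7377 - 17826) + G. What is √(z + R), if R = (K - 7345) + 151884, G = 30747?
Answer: √(146394 + 4*√4414) ≈ 382.96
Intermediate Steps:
K = 1855 (K = 7 + ((-7377 - 17826) + 30747)/3 = 7 + (-25203 + 30747)/3 = 7 + (⅓)*5544 = 7 + 1848 = 1855)
z = 4*√4414 (z = √70624 = 4*√4414 ≈ 265.75)
R = 146394 (R = (1855 - 7345) + 151884 = -5490 + 151884 = 146394)
√(z + R) = √(4*√4414 + 146394) = √(146394 + 4*√4414)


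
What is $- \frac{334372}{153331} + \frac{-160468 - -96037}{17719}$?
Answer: $- \frac{15804007129}{2716871989} \approx -5.817$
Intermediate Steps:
$- \frac{334372}{153331} + \frac{-160468 - -96037}{17719} = \left(-334372\right) \frac{1}{153331} + \left(-160468 + 96037\right) \frac{1}{17719} = - \frac{334372}{153331} - \frac{64431}{17719} = - \frac{15804007129}{2716871989}$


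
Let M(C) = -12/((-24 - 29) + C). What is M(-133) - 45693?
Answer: -1416481/31 ≈ -45693.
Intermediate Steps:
M(C) = -12/(-53 + C)
M(-133) - 45693 = -12/(-53 - 133) - 45693 = -12/(-186) - 45693 = -12*(-1/186) - 45693 = 2/31 - 45693 = -1416481/31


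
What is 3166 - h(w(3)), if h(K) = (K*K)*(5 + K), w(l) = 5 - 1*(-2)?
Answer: 2578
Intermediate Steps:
w(l) = 7 (w(l) = 5 + 2 = 7)
h(K) = K**2*(5 + K)
3166 - h(w(3)) = 3166 - 7**2*(5 + 7) = 3166 - 49*12 = 3166 - 1*588 = 3166 - 588 = 2578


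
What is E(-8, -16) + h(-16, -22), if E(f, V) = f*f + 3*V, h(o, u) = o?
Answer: 0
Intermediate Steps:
E(f, V) = f² + 3*V
E(-8, -16) + h(-16, -22) = ((-8)² + 3*(-16)) - 16 = (64 - 48) - 16 = 16 - 16 = 0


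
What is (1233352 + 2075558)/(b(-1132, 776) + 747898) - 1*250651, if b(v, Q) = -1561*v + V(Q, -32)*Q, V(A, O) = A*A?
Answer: -58878360143258/234901763 ≈ -2.5065e+5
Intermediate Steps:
V(A, O) = A**2
b(v, Q) = Q**3 - 1561*v (b(v, Q) = -1561*v + Q**2*Q = -1561*v + Q**3 = Q**3 - 1561*v)
(1233352 + 2075558)/(b(-1132, 776) + 747898) - 1*250651 = (1233352 + 2075558)/((776**3 - 1561*(-1132)) + 747898) - 1*250651 = 3308910/((467288576 + 1767052) + 747898) - 250651 = 3308910/(469055628 + 747898) - 250651 = 3308910/469803526 - 250651 = 3308910*(1/469803526) - 250651 = 1654455/234901763 - 250651 = -58878360143258/234901763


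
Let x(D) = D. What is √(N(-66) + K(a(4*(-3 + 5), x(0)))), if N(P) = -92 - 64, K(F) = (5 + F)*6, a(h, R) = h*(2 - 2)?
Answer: 3*I*√14 ≈ 11.225*I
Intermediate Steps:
a(h, R) = 0 (a(h, R) = h*0 = 0)
K(F) = 30 + 6*F
N(P) = -156
√(N(-66) + K(a(4*(-3 + 5), x(0)))) = √(-156 + (30 + 6*0)) = √(-156 + (30 + 0)) = √(-156 + 30) = √(-126) = 3*I*√14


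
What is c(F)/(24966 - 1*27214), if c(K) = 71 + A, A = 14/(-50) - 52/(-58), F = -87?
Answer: -25961/814900 ≈ -0.031858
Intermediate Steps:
A = 447/725 (A = 14*(-1/50) - 52*(-1/58) = -7/25 + 26/29 = 447/725 ≈ 0.61655)
c(K) = 51922/725 (c(K) = 71 + 447/725 = 51922/725)
c(F)/(24966 - 1*27214) = 51922/(725*(24966 - 1*27214)) = 51922/(725*(24966 - 27214)) = (51922/725)/(-2248) = (51922/725)*(-1/2248) = -25961/814900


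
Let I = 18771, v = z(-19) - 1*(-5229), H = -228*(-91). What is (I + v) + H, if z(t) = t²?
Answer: 45109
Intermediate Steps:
H = 20748
v = 5590 (v = (-19)² - 1*(-5229) = 361 + 5229 = 5590)
(I + v) + H = (18771 + 5590) + 20748 = 24361 + 20748 = 45109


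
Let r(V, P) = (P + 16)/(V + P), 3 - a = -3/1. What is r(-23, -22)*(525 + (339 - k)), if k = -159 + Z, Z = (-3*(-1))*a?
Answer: 134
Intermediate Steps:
a = 6 (a = 3 - (-3)/1 = 3 - (-3) = 3 - 1*(-3) = 3 + 3 = 6)
Z = 18 (Z = -3*(-1)*6 = 3*6 = 18)
k = -141 (k = -159 + 18 = -141)
r(V, P) = (16 + P)/(P + V)
r(-23, -22)*(525 + (339 - k)) = ((16 - 22)/(-22 - 23))*(525 + (339 - 1*(-141))) = (-6/(-45))*(525 + (339 + 141)) = (-1/45*(-6))*(525 + 480) = (2/15)*1005 = 134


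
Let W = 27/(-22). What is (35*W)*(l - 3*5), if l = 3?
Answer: 5670/11 ≈ 515.45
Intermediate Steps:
W = -27/22 (W = 27*(-1/22) = -27/22 ≈ -1.2273)
(35*W)*(l - 3*5) = (35*(-27/22))*(3 - 3*5) = -945*(3 - 15)/22 = -945/22*(-12) = 5670/11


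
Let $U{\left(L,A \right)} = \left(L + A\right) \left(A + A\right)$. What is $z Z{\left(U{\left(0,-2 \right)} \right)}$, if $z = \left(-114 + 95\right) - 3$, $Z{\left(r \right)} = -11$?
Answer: $242$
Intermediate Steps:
$U{\left(L,A \right)} = 2 A \left(A + L\right)$ ($U{\left(L,A \right)} = \left(A + L\right) 2 A = 2 A \left(A + L\right)$)
$z = -22$ ($z = -19 - 3 = -22$)
$z Z{\left(U{\left(0,-2 \right)} \right)} = \left(-22\right) \left(-11\right) = 242$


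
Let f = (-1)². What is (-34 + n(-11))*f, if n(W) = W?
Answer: -45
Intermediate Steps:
f = 1
(-34 + n(-11))*f = (-34 - 11)*1 = -45*1 = -45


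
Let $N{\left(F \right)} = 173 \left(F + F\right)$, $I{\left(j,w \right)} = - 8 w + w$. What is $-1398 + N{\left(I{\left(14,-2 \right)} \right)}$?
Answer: $3446$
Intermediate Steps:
$I{\left(j,w \right)} = - 7 w$
$N{\left(F \right)} = 346 F$ ($N{\left(F \right)} = 173 \cdot 2 F = 346 F$)
$-1398 + N{\left(I{\left(14,-2 \right)} \right)} = -1398 + 346 \left(\left(-7\right) \left(-2\right)\right) = -1398 + 346 \cdot 14 = -1398 + 4844 = 3446$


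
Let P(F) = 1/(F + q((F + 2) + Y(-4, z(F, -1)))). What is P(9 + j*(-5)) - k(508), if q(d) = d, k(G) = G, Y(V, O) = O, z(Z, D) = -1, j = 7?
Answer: -25909/51 ≈ -508.02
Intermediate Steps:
P(F) = 1/(1 + 2*F) (P(F) = 1/(F + ((F + 2) - 1)) = 1/(F + ((2 + F) - 1)) = 1/(F + (1 + F)) = 1/(1 + 2*F))
P(9 + j*(-5)) - k(508) = 1/(1 + 2*(9 + 7*(-5))) - 1*508 = 1/(1 + 2*(9 - 35)) - 508 = 1/(1 + 2*(-26)) - 508 = 1/(1 - 52) - 508 = 1/(-51) - 508 = -1/51 - 508 = -25909/51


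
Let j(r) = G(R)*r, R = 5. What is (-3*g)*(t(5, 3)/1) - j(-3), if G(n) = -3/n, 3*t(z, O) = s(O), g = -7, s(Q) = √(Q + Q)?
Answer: -9/5 + 7*√6 ≈ 15.346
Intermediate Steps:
s(Q) = √2*√Q (s(Q) = √(2*Q) = √2*√Q)
t(z, O) = √2*√O/3 (t(z, O) = (√2*√O)/3 = √2*√O/3)
j(r) = -3*r/5 (j(r) = (-3/5)*r = (-3*⅕)*r = -3*r/5)
(-3*g)*(t(5, 3)/1) - j(-3) = (-3*(-7))*((√2*√3/3)/1) - (-3)*(-3)/5 = 21*((√6/3)*1) - 1*9/5 = 21*(√6/3) - 9/5 = 7*√6 - 9/5 = -9/5 + 7*√6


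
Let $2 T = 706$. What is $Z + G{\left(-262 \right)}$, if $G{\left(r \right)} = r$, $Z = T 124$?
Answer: $43510$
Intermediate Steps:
$T = 353$ ($T = \frac{1}{2} \cdot 706 = 353$)
$Z = 43772$ ($Z = 353 \cdot 124 = 43772$)
$Z + G{\left(-262 \right)} = 43772 - 262 = 43510$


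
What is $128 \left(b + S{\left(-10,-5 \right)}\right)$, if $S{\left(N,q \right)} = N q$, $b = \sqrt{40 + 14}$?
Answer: $6400 + 384 \sqrt{6} \approx 7340.6$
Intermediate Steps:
$b = 3 \sqrt{6}$ ($b = \sqrt{54} = 3 \sqrt{6} \approx 7.3485$)
$128 \left(b + S{\left(-10,-5 \right)}\right) = 128 \left(3 \sqrt{6} - -50\right) = 128 \left(3 \sqrt{6} + 50\right) = 128 \left(50 + 3 \sqrt{6}\right) = 6400 + 384 \sqrt{6}$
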